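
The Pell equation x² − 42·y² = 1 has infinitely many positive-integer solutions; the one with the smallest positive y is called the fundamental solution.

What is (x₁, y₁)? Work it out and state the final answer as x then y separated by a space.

√42 → a₀=6, period (2,12); ℓ=2 even so k=1
a_0=6:  p_0=6·1+0=6,  q_0=6·0+1=1
a_1=2:  p_1=2·6+1=13,  q_1=2·1+0=2
→ (13, 2).  Check: 13²=169, 42·2²=168, difference 1.

13 2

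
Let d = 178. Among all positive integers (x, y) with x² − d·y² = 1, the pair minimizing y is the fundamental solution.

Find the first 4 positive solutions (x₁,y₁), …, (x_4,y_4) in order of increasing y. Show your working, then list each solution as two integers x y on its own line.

1601 120
5126401 384240
16414734401 1230336360
52559974425601 3939536640480

√178 → a₀=13, period (2,1,12,1,2,26); ℓ=6 even so k=5
k=0  a_k=13  p_k/q_k = 13/1
k=1  a_k=2  p_k/q_k = 27/2
…
k=4  a_k=1  p_k/q_k = 547/41
k=5  a_k=2  p_k/q_k = 1601/120
fundamental: x₁=1601, y₁=120  (since 2563201 − 178·14400 = 1)
n=2: (1601,120)∘(1601,120) = (1601·1601+178·120·120, 1601·120+120·1601) = (5126401,384240)
n=3: (5126401,384240)∘(1601,120) = (1601·5126401+178·120·384240, 1601·384240+120·5126401) = (16414734401,1230336360)
n=4: (16414734401,1230336360)∘(1601,120) = (1601·16414734401+178·120·1230336360, 1601·1230336360+120·16414734401) = (52559974425601,3939536640480)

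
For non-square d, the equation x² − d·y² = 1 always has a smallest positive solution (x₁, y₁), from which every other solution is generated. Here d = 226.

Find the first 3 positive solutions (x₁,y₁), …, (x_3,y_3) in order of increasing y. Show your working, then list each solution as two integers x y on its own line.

√226 = [15; 30, …], period ℓ=1 (odd) → k=1
a_0=15:  p_0=15·1+0=15,  q_0=15·0+1=1
a_1=30:  p_1=30·15+1=451,  q_1=30·1+0=30
→ (451, 30).  Check: 451²=203401, 226·30²=203400, difference 1.
k=2:  x_2 = 451·451+226·30·30 = 406801,  y_2 = 451·30+30·451 = 27060
k=3:  x_3 = 451·406801+226·30·27060 = 366934051,  y_3 = 451·27060+30·406801 = 24408090

451 30
406801 27060
366934051 24408090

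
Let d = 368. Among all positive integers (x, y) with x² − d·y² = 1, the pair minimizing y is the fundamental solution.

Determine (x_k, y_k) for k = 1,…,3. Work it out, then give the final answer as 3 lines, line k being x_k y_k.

√368 → a₀=19, period (5,2,5,38); ℓ=4 even so k=3
k=0  a_k=19  p_k/q_k = 19/1
…
k=2  a_k=2  p_k/q_k = 211/11
k=3  a_k=5  p_k/q_k = 1151/60
fundamental: x₁=1151, y₁=60  (since 1324801 − 368·3600 = 1)
(x_2, y_2) = (1151·1151 + 368·60·60, 1151·60 + 60·1151) = (2649601, 138120)
(x_3, y_3) = (1151·2649601 + 368·60·138120, 1151·138120 + 60·2649601) = (6099380351, 317952180)

1151 60
2649601 138120
6099380351 317952180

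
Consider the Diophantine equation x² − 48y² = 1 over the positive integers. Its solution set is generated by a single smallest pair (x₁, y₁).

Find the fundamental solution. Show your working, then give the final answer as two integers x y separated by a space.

7 1

√48 = [6; 1,12, …], period ℓ=2 (even) → k=1
step 0: (6, 1)  from 6·(1,0) + (0,1)
step 1: (7, 1)  from 1·(6,1) + (1,0)
(x₁, y₁) = (7, 1);  7² − 48·1² = 1 ✓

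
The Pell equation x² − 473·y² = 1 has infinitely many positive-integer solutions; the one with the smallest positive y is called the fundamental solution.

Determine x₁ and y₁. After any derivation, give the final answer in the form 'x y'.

87 4

[21; 1,2,1,42] for √473; ℓ=4 ⇒ convergent index 3
i=0: a=21 ⇒ p=21, q=1
…
i=2: a=2 ⇒ p=65, q=3
i=3: a=1 ⇒ p=87, q=4
fundamental: x₁=87, y₁=4  (since 7569 − 473·16 = 1)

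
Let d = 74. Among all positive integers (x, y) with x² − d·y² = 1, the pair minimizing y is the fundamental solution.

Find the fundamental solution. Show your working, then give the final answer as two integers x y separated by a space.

3699 430

d=74: √d = [8; 1,1,1,1,16] (ℓ=5, odd), read p_9/q_9
a_0=8:  p_0=8·1+0=8,  q_0=8·0+1=1
…
a_3=1:  p_3=1·17+9=26,  q_3=1·2+1=3
…
a_5=16:  p_5=16·43+26=714,  q_5=16·5+3=83
a_6=1:  p_6=1·714+43=757,  q_6=1·83+5=88
a_7=1:  p_7=1·757+714=1471,  q_7=1·88+83=171
a_8=1:  p_8=1·1471+757=2228,  q_8=1·171+88=259
a_9=1:  p_9=1·2228+1471=3699,  q_9=1·259+171=430
(x₁, y₁) = (3699, 430);  3699² − 74·430² = 1 ✓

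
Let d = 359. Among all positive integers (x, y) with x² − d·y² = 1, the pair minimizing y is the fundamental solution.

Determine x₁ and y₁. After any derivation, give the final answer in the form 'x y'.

360 19

√359 → a₀=18, period (1,17,1,36); ℓ=4 even so k=3
i=0: a=18 ⇒ p=18, q=1
i=1: a=1 ⇒ p=19, q=1
i=2: a=17 ⇒ p=341, q=18
i=3: a=1 ⇒ p=360, q=19
fundamental: x₁=360, y₁=19  (since 129600 − 359·361 = 1)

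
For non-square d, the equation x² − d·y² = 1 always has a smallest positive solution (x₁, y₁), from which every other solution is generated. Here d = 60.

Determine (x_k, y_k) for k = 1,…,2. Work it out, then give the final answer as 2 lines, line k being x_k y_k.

d=60: √d = [7; 1,2,1,14] (ℓ=4, even), read p_3/q_3
a_0=7:  p_0=7·1+0=7,  q_0=7·0+1=1
…
a_2=2:  p_2=2·8+7=23,  q_2=2·1+1=3
a_3=1:  p_3=1·23+8=31,  q_3=1·3+1=4
→ (31, 4).  Check: 31²=961, 60·4²=960, difference 1.
n=2: (31,4)∘(31,4) = (31·31+60·4·4, 31·4+4·31) = (1921,248)

31 4
1921 248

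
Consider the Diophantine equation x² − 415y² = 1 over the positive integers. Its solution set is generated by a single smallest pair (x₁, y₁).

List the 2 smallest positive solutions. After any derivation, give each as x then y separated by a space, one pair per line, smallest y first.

√415 → a₀=20, period (2,1,2,4,6,…,1,2,40); ℓ=16 even so k=15
a_0=20:  p_0=20·1+0=20,  q_0=20·0+1=1
a_1=2:  p_1=2·20+1=41,  q_1=2·1+0=2
a_2=1:  p_2=1·41+20=61,  q_2=1·2+1=3
…
a_7=1:  p_7=1·5154+4441=9595,  q_7=1·253+218=471
a_8=3:  p_8=3·9595+5154=33939,  q_8=3·471+253=1666
a_9=1:  p_9=1·33939+9595=43534,  q_9=1·1666+471=2137
a_10=1:  p_10=1·43534+33939=77473,  q_10=1·2137+1666=3803
a_11=6:  p_11=6·77473+43534=508372,  q_11=6·3803+2137=24955
a_12=4:  p_12=4·508372+77473=2110961,  q_12=4·24955+3803=103623
a_13=2:  p_13=2·2110961+508372=4730294,  q_13=2·103623+24955=232201
a_14=1:  p_14=1·4730294+2110961=6841255,  q_14=1·232201+103623=335824
a_15=2:  p_15=2·6841255+4730294=18412804,  q_15=2·335824+232201=903849
(x₁, y₁) = (18412804, 903849);  18412804² − 415·903849² = 1 ✓
(18412804+903849√415)^2 = 678062702284831 + 33284788965192√415

18412804 903849
678062702284831 33284788965192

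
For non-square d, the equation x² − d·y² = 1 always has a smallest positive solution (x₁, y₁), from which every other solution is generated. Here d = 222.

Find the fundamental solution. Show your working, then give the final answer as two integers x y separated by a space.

149 10

√222 = [14; 1,8,1,28, …], period ℓ=4 (even) → k=3
step 0: (14, 1)  from 14·(1,0) + (0,1)
…
step 2: (134, 9)  from 8·(15,1) + (14,1)
step 3: (149, 10)  from 1·(134,9) + (15,1)
→ (149, 10).  Check: 149²=22201, 222·10²=22200, difference 1.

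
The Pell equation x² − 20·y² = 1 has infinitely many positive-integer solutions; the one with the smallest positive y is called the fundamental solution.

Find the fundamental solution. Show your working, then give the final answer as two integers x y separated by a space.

9 2

√20 = [4; 2,8, …], period ℓ=2 (even) → k=1
a_0=4:  p_0=4·1+0=4,  q_0=4·0+1=1
a_1=2:  p_1=2·4+1=9,  q_1=2·1+0=2
fundamental: x₁=9, y₁=2  (since 81 − 20·4 = 1)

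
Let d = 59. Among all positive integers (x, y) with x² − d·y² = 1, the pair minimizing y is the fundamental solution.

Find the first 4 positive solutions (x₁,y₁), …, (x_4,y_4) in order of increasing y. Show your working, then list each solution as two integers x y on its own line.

530 69
561799 73140
595506410 77528331
631236232801 82179957720

√59 = [7; 1,2,7,2,1,14, …], period ℓ=6 (even) → k=5
k=0  a_k=7  p_k/q_k = 7/1
…
k=2  a_k=2  p_k/q_k = 23/3
k=3  a_k=7  p_k/q_k = 169/22
k=4  a_k=2  p_k/q_k = 361/47
k=5  a_k=1  p_k/q_k = 530/69
fundamental: x₁=530, y₁=69  (since 280900 − 59·4761 = 1)
n=2: (530,69)∘(530,69) = (530·530+59·69·69, 530·69+69·530) = (561799,73140)
n=3: (561799,73140)∘(530,69) = (530·561799+59·69·73140, 530·73140+69·561799) = (595506410,77528331)
n=4: (595506410,77528331)∘(530,69) = (530·595506410+59·69·77528331, 530·77528331+69·595506410) = (631236232801,82179957720)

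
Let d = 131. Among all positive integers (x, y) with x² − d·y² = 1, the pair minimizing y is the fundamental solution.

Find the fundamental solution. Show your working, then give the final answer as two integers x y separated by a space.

10610 927

d=131: √d = [11; 2,4,11,4,2,22] (ℓ=6, even), read p_5/q_5
step 0: (11, 1)  from 11·(1,0) + (0,1)
step 1: (23, 2)  from 2·(11,1) + (1,0)
…
step 3: (1156, 101)  from 11·(103,9) + (23,2)
step 4: (4727, 413)  from 4·(1156,101) + (103,9)
step 5: (10610, 927)  from 2·(4727,413) + (1156,101)
→ (10610, 927).  Check: 10610²=112572100, 131·927²=112572099, difference 1.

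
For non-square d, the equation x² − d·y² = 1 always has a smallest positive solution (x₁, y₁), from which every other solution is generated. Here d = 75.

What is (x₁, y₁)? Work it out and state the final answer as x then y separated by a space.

d=75: √d = [8; 1,1,1,16] (ℓ=4, even), read p_3/q_3
a_0=8:  p_0=8·1+0=8,  q_0=8·0+1=1
a_1=1:  p_1=1·8+1=9,  q_1=1·1+0=1
a_2=1:  p_2=1·9+8=17,  q_2=1·1+1=2
a_3=1:  p_3=1·17+9=26,  q_3=1·2+1=3
fundamental: x₁=26, y₁=3  (since 676 − 75·9 = 1)

26 3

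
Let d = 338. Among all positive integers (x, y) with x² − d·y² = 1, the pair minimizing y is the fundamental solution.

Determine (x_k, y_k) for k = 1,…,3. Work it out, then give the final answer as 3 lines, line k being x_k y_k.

114243 6214
26102926097 1419812004
5964153172084899 324407165539730

√338 = [18; 2,1,1,2,36, …], period ℓ=5 (odd) → k=9
step 0: (18, 1)  from 18·(1,0) + (0,1)
step 1: (37, 2)  from 2·(18,1) + (1,0)
step 2: (55, 3)  from 1·(37,2) + (18,1)
…
step 7: (26327, 1432)  from 1·(17631,959) + (8696,473)
step 8: (43958, 2391)  from 1·(26327,1432) + (17631,959)
step 9: (114243, 6214)  from 2·(43958,2391) + (26327,1432)
(x₁, y₁) = (114243, 6214);  114243² − 338·6214² = 1 ✓
(114243+6214√338)^2 = 26102926097 + 1419812004√338
(114243+6214√338)^3 = 5964153172084899 + 324407165539730√338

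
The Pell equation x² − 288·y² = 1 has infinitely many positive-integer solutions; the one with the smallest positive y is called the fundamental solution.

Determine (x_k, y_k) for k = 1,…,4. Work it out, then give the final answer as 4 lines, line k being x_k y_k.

√288 → a₀=16, period (1,32); ℓ=2 even so k=1
step 0: (16, 1)  from 16·(1,0) + (0,1)
step 1: (17, 1)  from 1·(16,1) + (1,0)
fundamental: x₁=17, y₁=1  (since 289 − 288·1 = 1)
(17+1√288)^2 = 577 + 34√288
(17+1√288)^3 = 19601 + 1155√288
(17+1√288)^4 = 665857 + 39236√288

17 1
577 34
19601 1155
665857 39236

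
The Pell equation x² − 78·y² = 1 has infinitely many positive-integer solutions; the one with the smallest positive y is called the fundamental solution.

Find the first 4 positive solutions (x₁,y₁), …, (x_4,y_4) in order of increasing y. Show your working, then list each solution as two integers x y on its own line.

[8; 1,4,1,16] for √78; ℓ=4 ⇒ convergent index 3
a_0=8:  p_0=8·1+0=8,  q_0=8·0+1=1
…
a_2=4:  p_2=4·9+8=44,  q_2=4·1+1=5
a_3=1:  p_3=1·44+9=53,  q_3=1·5+1=6
fundamental: x₁=53, y₁=6  (since 2809 − 78·36 = 1)
k=2:  x_2 = 53·53+78·6·6 = 5617,  y_2 = 53·6+6·53 = 636
k=3:  x_3 = 53·5617+78·6·636 = 595349,  y_3 = 53·636+6·5617 = 67410
k=4:  x_4 = 53·595349+78·6·67410 = 63101377,  y_4 = 53·67410+6·595349 = 7144824

53 6
5617 636
595349 67410
63101377 7144824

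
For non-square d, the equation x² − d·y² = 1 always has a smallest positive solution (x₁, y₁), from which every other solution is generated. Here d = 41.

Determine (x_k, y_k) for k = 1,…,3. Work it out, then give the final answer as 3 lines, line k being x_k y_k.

[6; 2,2,12] for √41; ℓ=3 ⇒ convergent index 5
step 0: (6, 1)  from 6·(1,0) + (0,1)
…
step 2: (32, 5)  from 2·(13,2) + (6,1)
step 3: (397, 62)  from 12·(32,5) + (13,2)
step 4: (826, 129)  from 2·(397,62) + (32,5)
step 5: (2049, 320)  from 2·(826,129) + (397,62)
fundamental: x₁=2049, y₁=320  (since 4198401 − 41·102400 = 1)
(x_2, y_2) = (2049·2049 + 41·320·320, 2049·320 + 320·2049) = (8396801, 1311360)
(x_3, y_3) = (2049·8396801 + 41·320·1311360, 2049·1311360 + 320·8396801) = (34410088449, 5373952960)

2049 320
8396801 1311360
34410088449 5373952960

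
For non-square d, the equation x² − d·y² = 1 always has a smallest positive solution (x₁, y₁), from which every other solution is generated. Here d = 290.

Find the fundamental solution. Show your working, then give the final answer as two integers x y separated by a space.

579 34

√290 → a₀=17, period (34); ℓ=1 odd so k=1
k=0  a_k=17  p_k/q_k = 17/1
k=1  a_k=34  p_k/q_k = 579/34
→ (579, 34).  Check: 579²=335241, 290·34²=335240, difference 1.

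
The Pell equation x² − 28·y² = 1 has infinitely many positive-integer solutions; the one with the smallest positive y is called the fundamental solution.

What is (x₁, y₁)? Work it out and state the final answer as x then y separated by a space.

√28 → a₀=5, period (3,2,3,10); ℓ=4 even so k=3
a_0=5:  p_0=5·1+0=5,  q_0=5·0+1=1
a_1=3:  p_1=3·5+1=16,  q_1=3·1+0=3
a_2=2:  p_2=2·16+5=37,  q_2=2·3+1=7
a_3=3:  p_3=3·37+16=127,  q_3=3·7+3=24
(x₁, y₁) = (127, 24);  127² − 28·24² = 1 ✓

127 24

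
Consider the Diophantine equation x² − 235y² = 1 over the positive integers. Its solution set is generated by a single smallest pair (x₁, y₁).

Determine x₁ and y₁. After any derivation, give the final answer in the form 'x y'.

√235 → a₀=15, period (3,30); ℓ=2 even so k=1
step 0: (15, 1)  from 15·(1,0) + (0,1)
step 1: (46, 3)  from 3·(15,1) + (1,0)
fundamental: x₁=46, y₁=3  (since 2116 − 235·9 = 1)

46 3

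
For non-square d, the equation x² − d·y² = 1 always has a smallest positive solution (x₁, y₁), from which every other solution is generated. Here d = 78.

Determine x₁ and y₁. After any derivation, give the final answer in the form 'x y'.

53 6

[8; 1,4,1,16] for √78; ℓ=4 ⇒ convergent index 3
step 0: (8, 1)  from 8·(1,0) + (0,1)
step 1: (9, 1)  from 1·(8,1) + (1,0)
step 2: (44, 5)  from 4·(9,1) + (8,1)
step 3: (53, 6)  from 1·(44,5) + (9,1)
fundamental: x₁=53, y₁=6  (since 2809 − 78·36 = 1)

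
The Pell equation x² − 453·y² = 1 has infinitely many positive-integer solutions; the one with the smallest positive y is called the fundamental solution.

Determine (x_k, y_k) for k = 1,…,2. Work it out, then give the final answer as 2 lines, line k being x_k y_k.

[21; 3,1,1,10,14,10,1,1,3,42] for √453; ℓ=10 ⇒ convergent index 9
a_0=21:  p_0=21·1+0=21,  q_0=21·0+1=1
a_1=3:  p_1=3·21+1=64,  q_1=3·1+0=3
a_2=1:  p_2=1·64+21=85,  q_2=1·3+1=4
…
a_5=14:  p_5=14·1575+149=22199,  q_5=14·74+7=1043
…
a_8=1:  p_8=1·245764+223565=469329,  q_8=1·11547+10504=22051
a_9=3:  p_9=3·469329+245764=1653751,  q_9=3·22051+11547=77700
fundamental: x₁=1653751, y₁=77700  (since 2734892370001 − 453·6037290000 = 1)
k=2:  x_2 = 1653751·1653751+453·77700·77700 = 5469784740001,  y_2 = 1653751·77700+77700·1653751 = 256992905400

1653751 77700
5469784740001 256992905400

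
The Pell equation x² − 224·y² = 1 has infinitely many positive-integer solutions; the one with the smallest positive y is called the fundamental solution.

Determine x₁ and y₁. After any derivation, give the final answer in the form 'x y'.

√224 → a₀=14, period (1,28); ℓ=2 even so k=1
a_0=14:  p_0=14·1+0=14,  q_0=14·0+1=1
a_1=1:  p_1=1·14+1=15,  q_1=1·1+0=1
fundamental: x₁=15, y₁=1  (since 225 − 224·1 = 1)

15 1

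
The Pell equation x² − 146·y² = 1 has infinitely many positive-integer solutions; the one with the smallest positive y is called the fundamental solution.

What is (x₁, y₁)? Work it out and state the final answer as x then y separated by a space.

√146 → a₀=12, period (12,24); ℓ=2 even so k=1
step 0: (12, 1)  from 12·(1,0) + (0,1)
step 1: (145, 12)  from 12·(12,1) + (1,0)
(x₁, y₁) = (145, 12);  145² − 146·12² = 1 ✓

145 12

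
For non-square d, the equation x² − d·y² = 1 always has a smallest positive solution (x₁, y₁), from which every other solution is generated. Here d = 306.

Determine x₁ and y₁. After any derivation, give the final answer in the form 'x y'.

d=306: √d = [17; 2,34] (ℓ=2, even), read p_1/q_1
a_0=17:  p_0=17·1+0=17,  q_0=17·0+1=1
a_1=2:  p_1=2·17+1=35,  q_1=2·1+0=2
(x₁, y₁) = (35, 2);  35² − 306·2² = 1 ✓

35 2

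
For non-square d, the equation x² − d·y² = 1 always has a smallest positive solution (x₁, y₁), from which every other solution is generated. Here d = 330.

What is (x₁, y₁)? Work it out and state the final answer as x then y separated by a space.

d=330: √d = [18; 6,36] (ℓ=2, even), read p_1/q_1
step 0: (18, 1)  from 18·(1,0) + (0,1)
step 1: (109, 6)  from 6·(18,1) + (1,0)
→ (109, 6).  Check: 109²=11881, 330·6²=11880, difference 1.

109 6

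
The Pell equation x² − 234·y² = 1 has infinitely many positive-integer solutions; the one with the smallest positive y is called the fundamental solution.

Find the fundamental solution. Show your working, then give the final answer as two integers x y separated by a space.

√234 = [15; 3,2,1,2,1,2,3,30, …], period ℓ=8 (even) → k=7
step 0: (15, 1)  from 15·(1,0) + (0,1)
step 1: (46, 3)  from 3·(15,1) + (1,0)
…
step 3: (153, 10)  from 1·(107,7) + (46,3)
step 4: (413, 27)  from 2·(153,10) + (107,7)
…
step 6: (1545, 101)  from 2·(566,37) + (413,27)
step 7: (5201, 340)  from 3·(1545,101) + (566,37)
(x₁, y₁) = (5201, 340);  5201² − 234·340² = 1 ✓

5201 340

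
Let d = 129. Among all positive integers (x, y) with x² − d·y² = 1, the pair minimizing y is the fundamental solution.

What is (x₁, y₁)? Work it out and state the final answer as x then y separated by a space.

√129 = [11; 2,1,3,1,6,1,3,1,2,22, …], period ℓ=10 (even) → k=9
i=0: a=11 ⇒ p=11, q=1
i=1: a=2 ⇒ p=23, q=2
i=2: a=1 ⇒ p=34, q=3
i=3: a=3 ⇒ p=125, q=11
i=4: a=1 ⇒ p=159, q=14
i=5: a=6 ⇒ p=1079, q=95
…
i=7: a=3 ⇒ p=4793, q=422
i=8: a=1 ⇒ p=6031, q=531
i=9: a=2 ⇒ p=16855, q=1484
→ (16855, 1484).  Check: 16855²=284091025, 129·1484²=284091024, difference 1.

16855 1484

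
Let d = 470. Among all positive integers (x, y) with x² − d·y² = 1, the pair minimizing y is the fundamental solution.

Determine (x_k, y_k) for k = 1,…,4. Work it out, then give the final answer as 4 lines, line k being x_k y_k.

[21; 1,2,8,2,1,42] for √470; ℓ=6 ⇒ convergent index 5
i=0: a=21 ⇒ p=21, q=1
…
i=4: a=2 ⇒ p=1149, q=53
i=5: a=1 ⇒ p=1691, q=78
→ (1691, 78).  Check: 1691²=2859481, 470·78²=2859480, difference 1.
k=2:  x_2 = 1691·1691+470·78·78 = 5718961,  y_2 = 1691·78+78·1691 = 263796
k=3:  x_3 = 1691·5718961+470·78·263796 = 19341524411,  y_3 = 1691·263796+78·5718961 = 892157994
k=4:  x_4 = 1691·19341524411+470·78·892157994 = 65413029839041,  y_4 = 1691·892157994+78·19341524411 = 3017278071912

1691 78
5718961 263796
19341524411 892157994
65413029839041 3017278071912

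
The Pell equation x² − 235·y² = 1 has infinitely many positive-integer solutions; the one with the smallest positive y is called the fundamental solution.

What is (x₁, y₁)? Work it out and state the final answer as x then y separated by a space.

d=235: √d = [15; 3,30] (ℓ=2, even), read p_1/q_1
step 0: (15, 1)  from 15·(1,0) + (0,1)
step 1: (46, 3)  from 3·(15,1) + (1,0)
→ (46, 3).  Check: 46²=2116, 235·3²=2115, difference 1.

46 3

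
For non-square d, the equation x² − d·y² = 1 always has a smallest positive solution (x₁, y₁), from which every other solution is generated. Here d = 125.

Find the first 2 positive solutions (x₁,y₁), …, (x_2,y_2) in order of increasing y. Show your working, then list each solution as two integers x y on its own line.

√125 = [11; 5,1,1,5,22, …], period ℓ=5 (odd) → k=9
step 0: (11, 1)  from 11·(1,0) + (0,1)
step 1: (56, 5)  from 5·(11,1) + (1,0)
…
step 7: (91444, 8179)  from 1·(76317,6826) + (15127,1353)
step 8: (167761, 15005)  from 1·(91444,8179) + (76317,6826)
step 9: (930249, 83204)  from 5·(167761,15005) + (91444,8179)
(x₁, y₁) = (930249, 83204);  930249² − 125·83204² = 1 ✓
(930249+83204√125)^2 = 1730726404001 + 154800875592√125

930249 83204
1730726404001 154800875592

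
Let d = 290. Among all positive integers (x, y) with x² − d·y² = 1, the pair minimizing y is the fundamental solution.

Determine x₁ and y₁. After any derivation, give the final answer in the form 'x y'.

√290 → a₀=17, period (34); ℓ=1 odd so k=1
a_0=17:  p_0=17·1+0=17,  q_0=17·0+1=1
a_1=34:  p_1=34·17+1=579,  q_1=34·1+0=34
→ (579, 34).  Check: 579²=335241, 290·34²=335240, difference 1.

579 34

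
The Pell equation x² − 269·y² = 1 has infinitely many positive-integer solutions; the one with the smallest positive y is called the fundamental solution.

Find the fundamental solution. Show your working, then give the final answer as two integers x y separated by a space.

13449 820

√269 → a₀=16, period (2,2,32); ℓ=3 odd so k=5
k=0  a_k=16  p_k/q_k = 16/1
k=1  a_k=2  p_k/q_k = 33/2
k=2  a_k=2  p_k/q_k = 82/5
…
k=4  a_k=2  p_k/q_k = 5396/329
k=5  a_k=2  p_k/q_k = 13449/820
fundamental: x₁=13449, y₁=820  (since 180875601 − 269·672400 = 1)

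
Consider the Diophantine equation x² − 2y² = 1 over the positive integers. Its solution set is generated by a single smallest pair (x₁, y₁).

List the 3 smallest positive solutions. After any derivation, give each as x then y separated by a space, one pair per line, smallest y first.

3 2
17 12
99 70

[1; 2] for √2; ℓ=1 ⇒ convergent index 1
a_0=1:  p_0=1·1+0=1,  q_0=1·0+1=1
a_1=2:  p_1=2·1+1=3,  q_1=2·1+0=2
fundamental: x₁=3, y₁=2  (since 9 − 2·4 = 1)
(x_2, y_2) = (3·3 + 2·2·2, 3·2 + 2·3) = (17, 12)
(x_3, y_3) = (3·17 + 2·2·12, 3·12 + 2·17) = (99, 70)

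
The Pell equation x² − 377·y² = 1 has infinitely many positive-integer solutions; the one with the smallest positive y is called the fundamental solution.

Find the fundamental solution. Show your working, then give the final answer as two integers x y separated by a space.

233 12

√377 → a₀=19, period (2,2,2,38); ℓ=4 even so k=3
step 0: (19, 1)  from 19·(1,0) + (0,1)
step 1: (39, 2)  from 2·(19,1) + (1,0)
step 2: (97, 5)  from 2·(39,2) + (19,1)
step 3: (233, 12)  from 2·(97,5) + (39,2)
fundamental: x₁=233, y₁=12  (since 54289 − 377·144 = 1)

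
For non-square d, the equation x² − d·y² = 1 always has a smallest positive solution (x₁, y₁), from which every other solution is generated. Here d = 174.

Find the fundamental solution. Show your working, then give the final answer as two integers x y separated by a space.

1451 110

d=174: √d = [13; 5,4,5,26] (ℓ=4, even), read p_3/q_3
a_0=13:  p_0=13·1+0=13,  q_0=13·0+1=1
…
a_2=4:  p_2=4·66+13=277,  q_2=4·5+1=21
a_3=5:  p_3=5·277+66=1451,  q_3=5·21+5=110
(x₁, y₁) = (1451, 110);  1451² − 174·110² = 1 ✓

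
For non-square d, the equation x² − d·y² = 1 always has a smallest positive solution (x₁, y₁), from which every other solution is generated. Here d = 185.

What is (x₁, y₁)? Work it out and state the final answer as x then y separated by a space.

[13; 1,1,1,1,26] for √185; ℓ=5 ⇒ convergent index 9
k=0  a_k=13  p_k/q_k = 13/1
k=1  a_k=1  p_k/q_k = 14/1
…
k=3  a_k=1  p_k/q_k = 41/3
k=4  a_k=1  p_k/q_k = 68/5
…
k=6  a_k=1  p_k/q_k = 1877/138
k=7  a_k=1  p_k/q_k = 3686/271
k=8  a_k=1  p_k/q_k = 5563/409
k=9  a_k=1  p_k/q_k = 9249/680
(x₁, y₁) = (9249, 680);  9249² − 185·680² = 1 ✓

9249 680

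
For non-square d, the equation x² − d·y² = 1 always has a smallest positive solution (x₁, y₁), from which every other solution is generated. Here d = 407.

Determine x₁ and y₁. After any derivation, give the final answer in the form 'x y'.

d=407: √d = [20; 5,1,2,1,5,40] (ℓ=6, even), read p_5/q_5
k=0  a_k=20  p_k/q_k = 20/1
k=1  a_k=5  p_k/q_k = 101/5
…
k=4  a_k=1  p_k/q_k = 464/23
k=5  a_k=5  p_k/q_k = 2663/132
(x₁, y₁) = (2663, 132);  2663² − 407·132² = 1 ✓

2663 132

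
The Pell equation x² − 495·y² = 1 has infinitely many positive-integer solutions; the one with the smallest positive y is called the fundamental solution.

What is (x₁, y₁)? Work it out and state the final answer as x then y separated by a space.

[22; 4,44] for √495; ℓ=2 ⇒ convergent index 1
step 0: (22, 1)  from 22·(1,0) + (0,1)
step 1: (89, 4)  from 4·(22,1) + (1,0)
(x₁, y₁) = (89, 4);  89² − 495·4² = 1 ✓

89 4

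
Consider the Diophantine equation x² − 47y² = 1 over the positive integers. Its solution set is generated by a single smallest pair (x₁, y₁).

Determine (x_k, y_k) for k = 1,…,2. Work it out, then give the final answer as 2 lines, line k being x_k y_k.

48 7
4607 672

[6; 1,5,1,12] for √47; ℓ=4 ⇒ convergent index 3
i=0: a=6 ⇒ p=6, q=1
i=1: a=1 ⇒ p=7, q=1
i=2: a=5 ⇒ p=41, q=6
i=3: a=1 ⇒ p=48, q=7
→ (48, 7).  Check: 48²=2304, 47·7²=2303, difference 1.
(x_2, y_2) = (48·48 + 47·7·7, 48·7 + 7·48) = (4607, 672)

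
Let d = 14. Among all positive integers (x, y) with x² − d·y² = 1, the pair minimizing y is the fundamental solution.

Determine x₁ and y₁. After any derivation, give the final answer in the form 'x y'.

d=14: √d = [3; 1,2,1,6] (ℓ=4, even), read p_3/q_3
i=0: a=3 ⇒ p=3, q=1
…
i=2: a=2 ⇒ p=11, q=3
i=3: a=1 ⇒ p=15, q=4
fundamental: x₁=15, y₁=4  (since 225 − 14·16 = 1)

15 4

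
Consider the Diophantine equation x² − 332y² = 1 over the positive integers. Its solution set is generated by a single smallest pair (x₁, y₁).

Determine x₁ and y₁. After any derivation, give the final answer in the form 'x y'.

[18; 4,1,1,8,1,1,4,36] for √332; ℓ=8 ⇒ convergent index 7
k=0  a_k=18  p_k/q_k = 18/1
…
k=3  a_k=1  p_k/q_k = 164/9
…
k=6  a_k=1  p_k/q_k = 2970/163
k=7  a_k=4  p_k/q_k = 13447/738
fundamental: x₁=13447, y₁=738  (since 180821809 − 332·544644 = 1)

13447 738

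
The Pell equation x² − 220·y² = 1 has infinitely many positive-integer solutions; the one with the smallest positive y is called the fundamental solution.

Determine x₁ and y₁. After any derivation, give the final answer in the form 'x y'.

√220 → a₀=14, period (1,4,1,28); ℓ=4 even so k=3
i=0: a=14 ⇒ p=14, q=1
…
i=2: a=4 ⇒ p=74, q=5
i=3: a=1 ⇒ p=89, q=6
(x₁, y₁) = (89, 6);  89² − 220·6² = 1 ✓

89 6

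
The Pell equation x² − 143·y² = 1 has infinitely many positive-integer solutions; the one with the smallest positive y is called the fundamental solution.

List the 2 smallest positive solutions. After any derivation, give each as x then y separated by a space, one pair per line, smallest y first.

12 1
287 24

d=143: √d = [11; 1,22] (ℓ=2, even), read p_1/q_1
i=0: a=11 ⇒ p=11, q=1
i=1: a=1 ⇒ p=12, q=1
fundamental: x₁=12, y₁=1  (since 144 − 143·1 = 1)
n=2: (12,1)∘(12,1) = (12·12+143·1·1, 12·1+1·12) = (287,24)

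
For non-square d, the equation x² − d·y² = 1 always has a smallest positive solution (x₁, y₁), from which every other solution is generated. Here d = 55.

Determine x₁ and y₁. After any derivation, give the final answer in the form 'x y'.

√55 = [7; 2,2,2,14, …], period ℓ=4 (even) → k=3
i=0: a=7 ⇒ p=7, q=1
…
i=2: a=2 ⇒ p=37, q=5
i=3: a=2 ⇒ p=89, q=12
(x₁, y₁) = (89, 12);  89² − 55·12² = 1 ✓

89 12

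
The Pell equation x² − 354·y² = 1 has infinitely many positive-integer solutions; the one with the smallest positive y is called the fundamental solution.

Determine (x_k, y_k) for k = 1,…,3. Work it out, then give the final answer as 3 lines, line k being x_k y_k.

258065 13716
133195088449 7079239080
68745981000924305 3653807666346684

[18; 1,4,2,2,18,2,2,4,1,36] for √354; ℓ=10 ⇒ convergent index 9
i=0: a=18 ⇒ p=18, q=1
i=1: a=1 ⇒ p=19, q=1
i=2: a=4 ⇒ p=94, q=5
i=3: a=2 ⇒ p=207, q=11
…
i=5: a=18 ⇒ p=9351, q=497
i=6: a=2 ⇒ p=19210, q=1021
i=7: a=2 ⇒ p=47771, q=2539
i=8: a=4 ⇒ p=210294, q=11177
i=9: a=1 ⇒ p=258065, q=13716
(x₁, y₁) = (258065, 13716);  258065² − 354·13716² = 1 ✓
(258065+13716√354)^2 = 133195088449 + 7079239080√354
(258065+13716√354)^3 = 68745981000924305 + 3653807666346684√354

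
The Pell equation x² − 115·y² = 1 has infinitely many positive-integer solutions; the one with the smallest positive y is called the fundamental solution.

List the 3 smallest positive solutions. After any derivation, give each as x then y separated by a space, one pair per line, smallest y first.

√115 → a₀=10, period (1,2,1,1,1,1,1,2,1,20); ℓ=10 even so k=9
a_0=10:  p_0=10·1+0=10,  q_0=10·0+1=1
a_1=1:  p_1=1·10+1=11,  q_1=1·1+0=1
a_2=2:  p_2=2·11+10=32,  q_2=2·1+1=3
…
a_4=1:  p_4=1·43+32=75,  q_4=1·4+3=7
…
a_7=1:  p_7=1·193+118=311,  q_7=1·18+11=29
a_8=2:  p_8=2·311+193=815,  q_8=2·29+18=76
a_9=1:  p_9=1·815+311=1126,  q_9=1·76+29=105
(x₁, y₁) = (1126, 105);  1126² − 115·105² = 1 ✓
(x_2, y_2) = (1126·1126 + 115·105·105, 1126·105 + 105·1126) = (2535751, 236460)
(x_3, y_3) = (1126·2535751 + 115·105·236460, 1126·236460 + 105·2535751) = (5710510126, 532507815)

1126 105
2535751 236460
5710510126 532507815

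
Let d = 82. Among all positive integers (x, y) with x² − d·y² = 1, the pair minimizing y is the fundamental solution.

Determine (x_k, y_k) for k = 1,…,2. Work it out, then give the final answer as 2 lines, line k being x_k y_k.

163 18
53137 5868

d=82: √d = [9; 18] (ℓ=1, odd), read p_1/q_1
i=0: a=9 ⇒ p=9, q=1
i=1: a=18 ⇒ p=163, q=18
fundamental: x₁=163, y₁=18  (since 26569 − 82·324 = 1)
n=2: (163,18)∘(163,18) = (163·163+82·18·18, 163·18+18·163) = (53137,5868)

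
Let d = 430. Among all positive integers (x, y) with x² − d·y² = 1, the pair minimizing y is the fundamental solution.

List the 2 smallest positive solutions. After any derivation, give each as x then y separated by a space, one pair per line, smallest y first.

d=430: √d = [20; 1,2,1,3,1,…,2,1,40] (ℓ=14, even), read p_13/q_13
a_0=20:  p_0=20·1+0=20,  q_0=20·0+1=1
a_1=1:  p_1=1·20+1=21,  q_1=1·1+0=1
…
a_5=1:  p_5=1·311+83=394,  q_5=1·15+4=19
a_6=6:  p_6=6·394+311=2675,  q_6=6·19+15=129
…
a_9=1:  p_9=1·133439+21794=155233,  q_9=1·6435+1051=7486
…
a_11=1:  p_11=1·599138+155233=754371,  q_11=1·28893+7486=36379
a_12=2:  p_12=2·754371+599138=2107880,  q_12=2·36379+28893=101651
a_13=1:  p_13=1·2107880+754371=2862251,  q_13=1·101651+36379=138030
fundamental: x₁=2862251, y₁=138030  (since 8192480787001 − 430·19052280900 = 1)
k=2:  x_2 = 2862251·2862251+430·138030·138030 = 16384961574001,  y_2 = 2862251·138030+138030·2862251 = 790153011060

2862251 138030
16384961574001 790153011060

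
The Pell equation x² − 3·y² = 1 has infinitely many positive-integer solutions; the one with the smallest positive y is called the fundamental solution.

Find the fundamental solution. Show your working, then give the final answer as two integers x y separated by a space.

√3 = [1; 1,2, …], period ℓ=2 (even) → k=1
step 0: (1, 1)  from 1·(1,0) + (0,1)
step 1: (2, 1)  from 1·(1,1) + (1,0)
→ (2, 1).  Check: 2²=4, 3·1²=3, difference 1.

2 1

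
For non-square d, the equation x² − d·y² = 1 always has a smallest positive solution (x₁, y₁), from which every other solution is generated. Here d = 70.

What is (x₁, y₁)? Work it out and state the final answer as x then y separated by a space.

√70 = [8; 2,1,2,1,2,16, …], period ℓ=6 (even) → k=5
k=0  a_k=8  p_k/q_k = 8/1
…
k=2  a_k=1  p_k/q_k = 25/3
…
k=4  a_k=1  p_k/q_k = 92/11
k=5  a_k=2  p_k/q_k = 251/30
fundamental: x₁=251, y₁=30  (since 63001 − 70·900 = 1)

251 30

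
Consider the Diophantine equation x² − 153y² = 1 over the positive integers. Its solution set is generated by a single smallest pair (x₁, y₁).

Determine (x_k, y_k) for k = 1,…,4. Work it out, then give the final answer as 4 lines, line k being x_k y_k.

[12; 2,1,2,2,2,1,2,24] for √153; ℓ=8 ⇒ convergent index 7
step 0: (12, 1)  from 12·(1,0) + (0,1)
…
step 2: (37, 3)  from 1·(25,2) + (12,1)
…
step 4: (235, 19)  from 2·(99,8) + (37,3)
step 5: (569, 46)  from 2·(235,19) + (99,8)
step 6: (804, 65)  from 1·(569,46) + (235,19)
step 7: (2177, 176)  from 2·(804,65) + (569,46)
fundamental: x₁=2177, y₁=176  (since 4739329 − 153·30976 = 1)
k=2:  x_2 = 2177·2177+153·176·176 = 9478657,  y_2 = 2177·176+176·2177 = 766304
k=3:  x_3 = 2177·9478657+153·176·766304 = 41270070401,  y_3 = 2177·766304+176·9478657 = 3336487440
k=4:  x_4 = 2177·41270070401+153·176·3336487440 = 179689877047297,  y_4 = 2177·3336487440+176·41270070401 = 14527065547456

2177 176
9478657 766304
41270070401 3336487440
179689877047297 14527065547456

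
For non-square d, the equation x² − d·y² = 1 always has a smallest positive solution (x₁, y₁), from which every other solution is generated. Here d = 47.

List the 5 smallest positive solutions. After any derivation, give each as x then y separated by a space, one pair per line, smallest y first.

48 7
4607 672
442224 64505
42448897 6191808
4074651888 594349063

√47 = [6; 1,5,1,12, …], period ℓ=4 (even) → k=3
k=0  a_k=6  p_k/q_k = 6/1
…
k=2  a_k=5  p_k/q_k = 41/6
k=3  a_k=1  p_k/q_k = 48/7
fundamental: x₁=48, y₁=7  (since 2304 − 47·49 = 1)
n=2: (48,7)∘(48,7) = (48·48+47·7·7, 48·7+7·48) = (4607,672)
n=3: (4607,672)∘(48,7) = (48·4607+47·7·672, 48·672+7·4607) = (442224,64505)
n=4: (442224,64505)∘(48,7) = (48·442224+47·7·64505, 48·64505+7·442224) = (42448897,6191808)
n=5: (42448897,6191808)∘(48,7) = (48·42448897+47·7·6191808, 48·6191808+7·42448897) = (4074651888,594349063)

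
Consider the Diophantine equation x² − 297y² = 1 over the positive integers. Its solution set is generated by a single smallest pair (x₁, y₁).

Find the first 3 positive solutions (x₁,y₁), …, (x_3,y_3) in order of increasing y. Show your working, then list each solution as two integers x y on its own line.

√297 → a₀=17, period (4,3,1,1,2,1,1,3,4,34); ℓ=10 even so k=9
step 0: (17, 1)  from 17·(1,0) + (0,1)
…
step 2: (224, 13)  from 3·(69,4) + (17,1)
step 3: (293, 17)  from 1·(224,13) + (69,4)
…
step 7: (3171, 184)  from 1·(1844,107) + (1327,77)
step 8: (11357, 659)  from 3·(3171,184) + (1844,107)
step 9: (48599, 2820)  from 4·(11357,659) + (3171,184)
→ (48599, 2820).  Check: 48599²=2361862801, 297·2820²=2361862800, difference 1.
(x_2, y_2) = (48599·48599 + 297·2820·2820, 48599·2820 + 2820·48599) = (4723725601, 274098360)
(x_3, y_3) = (48599·4723725601 + 297·2820·274098360, 48599·274098360 + 2820·4723725601) = (459136680917399, 26641812392460)

48599 2820
4723725601 274098360
459136680917399 26641812392460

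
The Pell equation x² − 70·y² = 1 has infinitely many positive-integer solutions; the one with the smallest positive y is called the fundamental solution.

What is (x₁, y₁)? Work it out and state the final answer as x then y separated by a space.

251 30

√70 → a₀=8, period (2,1,2,1,2,16); ℓ=6 even so k=5
step 0: (8, 1)  from 8·(1,0) + (0,1)
…
step 2: (25, 3)  from 1·(17,2) + (8,1)
step 3: (67, 8)  from 2·(25,3) + (17,2)
step 4: (92, 11)  from 1·(67,8) + (25,3)
step 5: (251, 30)  from 2·(92,11) + (67,8)
fundamental: x₁=251, y₁=30  (since 63001 − 70·900 = 1)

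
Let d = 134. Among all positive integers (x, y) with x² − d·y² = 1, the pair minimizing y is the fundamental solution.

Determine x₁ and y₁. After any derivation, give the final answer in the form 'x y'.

145925 12606

√134 → a₀=11, period (1,1,2,1,3,…,1,1,22); ℓ=14 even so k=13
k=0  a_k=11  p_k/q_k = 11/1
k=1  a_k=1  p_k/q_k = 12/1
k=2  a_k=1  p_k/q_k = 23/2
k=3  a_k=2  p_k/q_k = 58/5
k=4  a_k=1  p_k/q_k = 81/7
k=5  a_k=3  p_k/q_k = 301/26
k=6  a_k=1  p_k/q_k = 382/33
k=7  a_k=10  p_k/q_k = 4121/356
k=8  a_k=1  p_k/q_k = 4503/389
k=9  a_k=3  p_k/q_k = 17630/1523
k=10  a_k=1  p_k/q_k = 22133/1912
k=11  a_k=2  p_k/q_k = 61896/5347
k=12  a_k=1  p_k/q_k = 84029/7259
k=13  a_k=1  p_k/q_k = 145925/12606
fundamental: x₁=145925, y₁=12606  (since 21294105625 − 134·158911236 = 1)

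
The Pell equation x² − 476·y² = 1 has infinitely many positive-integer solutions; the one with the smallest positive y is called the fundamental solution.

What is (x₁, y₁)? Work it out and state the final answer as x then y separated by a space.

d=476: √d = [21; 1,4,2,10,2,4,1,42] (ℓ=8, even), read p_7/q_7
k=0  a_k=21  p_k/q_k = 21/1
k=1  a_k=1  p_k/q_k = 22/1
k=2  a_k=4  p_k/q_k = 109/5
k=3  a_k=2  p_k/q_k = 240/11
…
k=5  a_k=2  p_k/q_k = 5258/241
k=6  a_k=4  p_k/q_k = 23541/1079
k=7  a_k=1  p_k/q_k = 28799/1320
(x₁, y₁) = (28799, 1320);  28799² − 476·1320² = 1 ✓

28799 1320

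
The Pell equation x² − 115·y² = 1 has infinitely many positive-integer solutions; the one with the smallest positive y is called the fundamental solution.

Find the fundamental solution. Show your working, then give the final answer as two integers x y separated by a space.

√115 = [10; 1,2,1,1,1,1,1,2,1,20, …], period ℓ=10 (even) → k=9
i=0: a=10 ⇒ p=10, q=1
i=1: a=1 ⇒ p=11, q=1
…
i=4: a=1 ⇒ p=75, q=7
…
i=8: a=2 ⇒ p=815, q=76
i=9: a=1 ⇒ p=1126, q=105
(x₁, y₁) = (1126, 105);  1126² − 115·105² = 1 ✓

1126 105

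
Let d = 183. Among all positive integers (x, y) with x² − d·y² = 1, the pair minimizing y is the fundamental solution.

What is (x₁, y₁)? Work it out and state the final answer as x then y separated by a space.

√183 → a₀=13, period (1,1,8,1,1,26); ℓ=6 even so k=5
k=0  a_k=13  p_k/q_k = 13/1
…
k=2  a_k=1  p_k/q_k = 27/2
k=3  a_k=8  p_k/q_k = 230/17
k=4  a_k=1  p_k/q_k = 257/19
k=5  a_k=1  p_k/q_k = 487/36
(x₁, y₁) = (487, 36);  487² − 183·36² = 1 ✓

487 36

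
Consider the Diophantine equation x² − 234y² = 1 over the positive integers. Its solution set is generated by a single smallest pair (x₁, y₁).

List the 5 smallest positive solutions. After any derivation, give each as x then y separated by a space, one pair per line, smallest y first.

[15; 3,2,1,2,1,2,3,30] for √234; ℓ=8 ⇒ convergent index 7
step 0: (15, 1)  from 15·(1,0) + (0,1)
step 1: (46, 3)  from 3·(15,1) + (1,0)
…
step 6: (1545, 101)  from 2·(566,37) + (413,27)
step 7: (5201, 340)  from 3·(1545,101) + (566,37)
fundamental: x₁=5201, y₁=340  (since 27050401 − 234·115600 = 1)
n=2: (5201,340)∘(5201,340) = (5201·5201+234·340·340, 5201·340+340·5201) = (54100801,3536680)
n=3: (54100801,3536680)∘(5201,340) = (5201·54100801+234·340·3536680, 5201·3536680+340·54100801) = (562756526801,36788545020)
n=4: (562756526801,36788545020)∘(5201,340) = (5201·562756526801+234·340·36788545020, 5201·36788545020+340·562756526801) = (5853793337683201,382674441761360)
n=5: (5853793337683201,382674441761360)∘(5201,340) = (5201·5853793337683201+234·340·382674441761360, 5201·382674441761360+340·5853793337683201) = (60891157735824130001,3980579506413121700)

5201 340
54100801 3536680
562756526801 36788545020
5853793337683201 382674441761360
60891157735824130001 3980579506413121700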